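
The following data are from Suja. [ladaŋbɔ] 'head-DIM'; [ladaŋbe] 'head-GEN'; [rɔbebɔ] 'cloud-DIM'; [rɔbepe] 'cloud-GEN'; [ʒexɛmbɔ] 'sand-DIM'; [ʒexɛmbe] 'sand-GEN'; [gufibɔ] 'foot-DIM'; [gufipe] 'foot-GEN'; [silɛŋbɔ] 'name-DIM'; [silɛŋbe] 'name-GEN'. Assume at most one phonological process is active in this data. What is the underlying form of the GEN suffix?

The GEN suffix surfaces as [-be] and [-pe], depending on the final segment of the stem.
The DIM suffix, which begins with [b], is invariant after every stem; so [b] is not altered by any rule here.
The GEN suffix is therefore /-pe/ underlyingly, with post-nasal voicing: voiceless stops become voiced after a nasal.

/-pe/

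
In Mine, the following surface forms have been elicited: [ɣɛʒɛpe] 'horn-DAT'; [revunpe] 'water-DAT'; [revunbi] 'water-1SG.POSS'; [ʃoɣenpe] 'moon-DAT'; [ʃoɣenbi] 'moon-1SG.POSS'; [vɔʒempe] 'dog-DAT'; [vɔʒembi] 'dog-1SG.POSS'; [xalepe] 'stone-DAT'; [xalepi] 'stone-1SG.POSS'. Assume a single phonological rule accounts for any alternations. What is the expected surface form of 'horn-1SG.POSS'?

[ɣɛʒɛpi]

The 1SG.POSS morpheme has two allomorphs, [-bi] and [-pi].
The DAT suffix, which begins with [p], is invariant after every stem; so [p] is not altered by any rule here.
The 1SG.POSS suffix is therefore /-bi/ underlyingly, with post-vocalic devoicing: voiced stops become voiceless after a vowel.
After 'horn', which ends in a vowel, the suffix surfaces as [-pi], giving [ɣɛʒɛpi].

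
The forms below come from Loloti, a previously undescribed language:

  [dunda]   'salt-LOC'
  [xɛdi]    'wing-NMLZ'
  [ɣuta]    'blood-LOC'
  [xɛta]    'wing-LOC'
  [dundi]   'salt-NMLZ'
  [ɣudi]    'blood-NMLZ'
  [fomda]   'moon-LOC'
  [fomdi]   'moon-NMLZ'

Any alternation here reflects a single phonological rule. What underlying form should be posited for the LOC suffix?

The LOC morpheme has two allomorphs, [-da] and [-ta].
By contrast the NMLZ suffix keeps its initial [d] throughout — that segment must be underlying.
The LOC suffix is therefore /-ta/ underlyingly, with post-nasal voicing: voiceless stops become voiced after a nasal.

/-ta/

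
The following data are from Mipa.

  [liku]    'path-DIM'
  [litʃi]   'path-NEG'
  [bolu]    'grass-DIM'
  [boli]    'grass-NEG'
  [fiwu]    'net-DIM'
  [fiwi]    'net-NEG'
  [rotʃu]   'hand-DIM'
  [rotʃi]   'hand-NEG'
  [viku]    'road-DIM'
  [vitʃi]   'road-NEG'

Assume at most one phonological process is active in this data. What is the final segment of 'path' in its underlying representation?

/k/

'path' shows [k] ~ [tʃ] at the end of the stem ([liku] vs [litʃi]).
But 'hand' keeps [tʃ] in both environments ([rotʃu], [rotʃi]), so there is no rule changing /tʃ/ to [k] before the DIM suffix.
The alternation reflects palatalization before a front vowel: /k/ becomes palato-alveolar [tʃ] before a front vowel. /k/ is underlying.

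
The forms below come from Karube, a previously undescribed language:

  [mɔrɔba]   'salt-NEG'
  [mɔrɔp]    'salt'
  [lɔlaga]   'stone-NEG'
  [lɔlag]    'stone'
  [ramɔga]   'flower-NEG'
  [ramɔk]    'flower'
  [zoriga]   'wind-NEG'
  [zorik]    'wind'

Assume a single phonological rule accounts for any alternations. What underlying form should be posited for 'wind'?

The stem for 'wind' ends in [g] in [zoriga] but [k] in [zorik].
If /g/ were underlying and a rule turned it into [k] in isolation, 'stone' would also alternate; but it has [g] in both [lɔlaga] and [lɔlag].
The alternation reflects intervocalic voicing: voiceless stops become voiced between vowels. /k/ is underlying.
So 'wind' = /zorik/.

/zorik/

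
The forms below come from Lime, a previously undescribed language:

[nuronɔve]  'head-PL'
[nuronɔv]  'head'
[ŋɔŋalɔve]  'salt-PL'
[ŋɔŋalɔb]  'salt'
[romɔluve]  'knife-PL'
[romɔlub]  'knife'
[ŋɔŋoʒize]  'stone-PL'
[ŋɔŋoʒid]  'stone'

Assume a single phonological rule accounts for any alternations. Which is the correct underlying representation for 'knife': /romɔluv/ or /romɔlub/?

/romɔlub/

The root 'knife' surfaces as [romɔluve] and [romɔlub], with a stem-final [v] ~ [b] alternation.
The stem 'head' ([nuronɔve], [nuronɔv]) shows [v] unchanged in both environments, so [v] cannot be basic with [b] derived in isolation.
Therefore /b/ is basic and [v] is derived by intervocalic spirantization (voiced stops become fricatives between vowels).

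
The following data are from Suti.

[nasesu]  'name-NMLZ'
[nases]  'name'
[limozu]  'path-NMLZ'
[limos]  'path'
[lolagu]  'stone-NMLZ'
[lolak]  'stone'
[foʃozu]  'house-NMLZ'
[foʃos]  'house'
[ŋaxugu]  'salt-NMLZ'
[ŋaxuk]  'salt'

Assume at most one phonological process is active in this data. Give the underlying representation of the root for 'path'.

/limoz/

In [limozu] and [limos] the final segment of 'path' alternates: [z] ~ [s].
But 'name' keeps [s] in both environments ([nasesu], [nases]), so there is no rule changing /s/ to [z] before the NMLZ suffix.
So /z/ is underlying, and a rule of word-final obstruent devoicing — voiced obstruents become voiceless word-finally — gives [s].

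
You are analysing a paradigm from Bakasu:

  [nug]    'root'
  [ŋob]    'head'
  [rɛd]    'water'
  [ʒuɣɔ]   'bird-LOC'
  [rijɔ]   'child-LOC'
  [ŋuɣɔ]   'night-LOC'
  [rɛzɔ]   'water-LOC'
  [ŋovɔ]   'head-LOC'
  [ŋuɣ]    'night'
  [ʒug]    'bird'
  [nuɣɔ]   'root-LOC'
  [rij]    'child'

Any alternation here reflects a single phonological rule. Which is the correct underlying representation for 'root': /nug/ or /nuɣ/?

/nug/

The root 'root' surfaces as [nuɣɔ] and [nug], with a stem-final [ɣ] ~ [g] alternation.
But 'night' keeps [ɣ] in both environments ([ŋuɣɔ], [ŋuɣ]), so there is no rule changing /ɣ/ to [g] in isolation.
So /g/ is underlying, and a rule of intervocalic spirantization — voiced stops become fricatives between vowels — gives [ɣ].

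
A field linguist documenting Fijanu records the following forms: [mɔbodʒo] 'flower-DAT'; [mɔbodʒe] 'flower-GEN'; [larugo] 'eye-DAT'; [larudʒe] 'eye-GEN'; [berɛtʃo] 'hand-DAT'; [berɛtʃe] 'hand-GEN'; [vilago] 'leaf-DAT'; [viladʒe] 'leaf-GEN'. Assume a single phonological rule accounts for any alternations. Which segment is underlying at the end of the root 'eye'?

In [larugo] and [larudʒe] the final segment of 'eye' alternates: [g] ~ [dʒ].
Compare 'flower', with invariant [dʒ] in [mɔbodʒo] and [mɔbodʒe]: an analysis with underlying /dʒ/ and a rule producing [g] before the DAT suffix would wrongly predict alternation here too.
The underlying segment must be /g/; /g/ becomes palato-alveolar [dʒ] before a front vowel, yielding [dʒ] there.

/g/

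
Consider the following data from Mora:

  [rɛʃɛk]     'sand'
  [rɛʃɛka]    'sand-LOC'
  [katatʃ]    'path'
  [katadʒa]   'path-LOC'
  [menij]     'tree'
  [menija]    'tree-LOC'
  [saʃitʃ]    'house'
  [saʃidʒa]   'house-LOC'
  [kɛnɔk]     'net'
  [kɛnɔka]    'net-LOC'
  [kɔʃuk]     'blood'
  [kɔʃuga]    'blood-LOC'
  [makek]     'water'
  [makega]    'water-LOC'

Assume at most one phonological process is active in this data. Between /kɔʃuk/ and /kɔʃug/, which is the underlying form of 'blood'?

/kɔʃug/

The root 'blood' surfaces as [kɔʃuk] and [kɔʃuga], with a stem-final [k] ~ [g] alternation.
The stem 'sand' ([rɛʃɛk], [rɛʃɛka]) shows [k] unchanged in both environments, so [k] cannot be basic with [g] derived before the LOC suffix.
The underlying segment must be /g/; voiced obstruents become voiceless word-finally, yielding [k] there.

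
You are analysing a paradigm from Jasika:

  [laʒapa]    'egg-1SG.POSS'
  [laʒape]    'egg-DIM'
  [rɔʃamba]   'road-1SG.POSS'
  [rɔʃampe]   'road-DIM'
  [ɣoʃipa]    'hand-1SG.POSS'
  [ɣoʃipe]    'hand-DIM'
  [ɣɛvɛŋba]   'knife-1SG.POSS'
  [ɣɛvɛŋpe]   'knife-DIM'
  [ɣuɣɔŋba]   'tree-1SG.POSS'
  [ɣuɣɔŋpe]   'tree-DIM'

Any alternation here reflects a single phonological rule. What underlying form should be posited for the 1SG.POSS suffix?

/-ba/

The 1SG.POSS suffix surfaces as [-ba] and [-pa], depending on the final segment of the stem.
By contrast the DIM suffix keeps its initial [p] throughout — that segment must be underlying.
So the underlying form is /-ba/, and voiced stops become voiceless after a vowel.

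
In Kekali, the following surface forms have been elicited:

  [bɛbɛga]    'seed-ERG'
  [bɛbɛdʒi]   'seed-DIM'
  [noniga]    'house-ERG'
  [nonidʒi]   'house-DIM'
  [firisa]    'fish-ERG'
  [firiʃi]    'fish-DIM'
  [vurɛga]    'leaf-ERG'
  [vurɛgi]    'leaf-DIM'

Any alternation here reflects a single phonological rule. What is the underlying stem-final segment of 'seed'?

In [bɛbɛga] and [bɛbɛdʒi] the final segment of 'seed' alternates: [g] ~ [dʒ].
Compare 'leaf', with invariant [g] in [vurɛga] and [vurɛgi]: an analysis with underlying /g/ and a rule producing [dʒ] before the DIM suffix would wrongly predict alternation here too.
So /dʒ/ is underlying, and a rule of depalatalization — palato-alveolar /dʒ/ and /ʃ/ become [g] and [s] when no front vowel follows — gives [g].

/dʒ/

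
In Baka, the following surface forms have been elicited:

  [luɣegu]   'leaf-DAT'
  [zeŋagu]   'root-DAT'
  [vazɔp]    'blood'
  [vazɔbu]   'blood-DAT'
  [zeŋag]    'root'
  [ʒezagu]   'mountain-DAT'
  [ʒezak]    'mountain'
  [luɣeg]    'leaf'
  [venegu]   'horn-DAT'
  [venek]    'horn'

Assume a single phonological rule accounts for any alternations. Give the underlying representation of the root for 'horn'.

/venek/

The root 'horn' surfaces as [venek] and [venegu], with a stem-final [k] ~ [g] alternation.
If /g/ were underlying and a rule turned it into [k] in isolation, 'root' would also alternate; but it has [g] in both [zeŋag] and [zeŋagu].
The underlying segment must be /k/; voiceless stops become voiced between vowels, yielding [g] there.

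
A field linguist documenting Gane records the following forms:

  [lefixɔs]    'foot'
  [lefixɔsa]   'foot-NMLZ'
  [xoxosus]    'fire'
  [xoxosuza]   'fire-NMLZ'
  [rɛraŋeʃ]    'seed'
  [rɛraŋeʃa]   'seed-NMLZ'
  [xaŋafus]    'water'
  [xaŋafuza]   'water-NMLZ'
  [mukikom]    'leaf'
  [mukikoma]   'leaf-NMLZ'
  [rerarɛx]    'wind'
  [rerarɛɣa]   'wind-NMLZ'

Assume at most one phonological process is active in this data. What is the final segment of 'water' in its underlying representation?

The root 'water' surfaces as [xaŋafus] and [xaŋafuza], with a stem-final [s] ~ [z] alternation.
If /s/ were underlying and a rule turned it into [z] before the NMLZ suffix, 'foot' would also alternate; but it has [s] in both [lefixɔs] and [lefixɔsa].
So /z/ is underlying, and a rule of word-final obstruent devoicing — voiced obstruents become voiceless word-finally — gives [s].

/z/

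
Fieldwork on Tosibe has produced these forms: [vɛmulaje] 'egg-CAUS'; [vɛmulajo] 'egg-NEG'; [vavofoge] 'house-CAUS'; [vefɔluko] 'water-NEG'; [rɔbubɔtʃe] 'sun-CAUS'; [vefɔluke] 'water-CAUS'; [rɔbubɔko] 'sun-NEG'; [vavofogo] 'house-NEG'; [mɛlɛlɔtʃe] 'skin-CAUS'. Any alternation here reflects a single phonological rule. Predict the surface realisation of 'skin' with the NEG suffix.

[mɛlɛlɔko]

'sun' shows [tʃ] ~ [k] at the end of the stem ([rɔbubɔtʃe] vs [rɔbubɔko]).
The stem 'water' ([vefɔluke], [vefɔluko]) shows [k] unchanged in both environments, so [k] cannot be basic with [tʃ] derived before the CAUS suffix.
So /tʃ/ is underlying, and a rule of depalatalization — palato-alveolar /tʃ/ becomes [k] when no front vowel follows — gives [k].
The one attested form of 'skin', [mɛlɛlɔtʃe], shows underlying /mɛlɛlɔtʃ/. Applying the same rule when no front vowel follows gives [mɛlɛlɔko].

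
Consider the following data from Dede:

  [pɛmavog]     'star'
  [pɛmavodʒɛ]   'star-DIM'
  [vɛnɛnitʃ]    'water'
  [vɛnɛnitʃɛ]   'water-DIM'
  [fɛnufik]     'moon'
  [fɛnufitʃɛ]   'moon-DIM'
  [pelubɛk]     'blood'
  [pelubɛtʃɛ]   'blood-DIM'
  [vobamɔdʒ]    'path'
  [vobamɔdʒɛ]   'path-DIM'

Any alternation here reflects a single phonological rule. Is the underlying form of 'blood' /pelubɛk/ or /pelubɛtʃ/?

In [pelubɛk] and [pelubɛtʃɛ] the final segment of 'blood' alternates: [k] ~ [tʃ].
The stem 'water' ([vɛnɛnitʃ], [vɛnɛnitʃɛ]) shows [tʃ] unchanged in both environments, so [tʃ] cannot be basic with [k] derived in isolation.
Therefore /k/ is basic and [tʃ] is derived by palatalization before a front vowel (/k/ and /g/ become palato-alveolar [tʃ] and [dʒ] before a front vowel).

/pelubɛk/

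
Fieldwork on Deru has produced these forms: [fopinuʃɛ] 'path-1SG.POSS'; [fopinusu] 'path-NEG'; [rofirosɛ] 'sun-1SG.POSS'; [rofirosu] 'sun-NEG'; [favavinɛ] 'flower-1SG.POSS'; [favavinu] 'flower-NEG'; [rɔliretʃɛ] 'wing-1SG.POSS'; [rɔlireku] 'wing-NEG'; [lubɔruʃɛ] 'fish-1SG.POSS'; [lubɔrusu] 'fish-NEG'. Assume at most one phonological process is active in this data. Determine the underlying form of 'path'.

/fopinuʃ/

In [fopinuʃɛ] and [fopinusu] the final segment of 'path' alternates: [ʃ] ~ [s].
If /s/ were underlying and a rule turned it into [ʃ] before the 1SG.POSS suffix, 'sun' would also alternate; but it has [s] in both [rofirosɛ] and [rofirosu].
Therefore /ʃ/ is basic and [s] is derived by depalatalization (palato-alveolar /tʃ/ and /ʃ/ become [k] and [s] when no front vowel follows).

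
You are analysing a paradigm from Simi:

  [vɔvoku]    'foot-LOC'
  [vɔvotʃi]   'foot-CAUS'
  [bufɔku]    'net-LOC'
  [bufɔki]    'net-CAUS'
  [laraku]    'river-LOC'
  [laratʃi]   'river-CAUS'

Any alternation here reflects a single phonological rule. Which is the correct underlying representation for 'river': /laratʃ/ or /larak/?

/laratʃ/

'river' shows [k] ~ [tʃ] at the end of the stem ([laraku] vs [laratʃi]).
The stem 'net' ([bufɔku], [bufɔki]) shows [k] unchanged in both environments, so [k] cannot be basic with [tʃ] derived before the CAUS suffix.
Therefore /tʃ/ is basic and [k] is derived by depalatalization (palato-alveolar /tʃ/ becomes [k] when no front vowel follows).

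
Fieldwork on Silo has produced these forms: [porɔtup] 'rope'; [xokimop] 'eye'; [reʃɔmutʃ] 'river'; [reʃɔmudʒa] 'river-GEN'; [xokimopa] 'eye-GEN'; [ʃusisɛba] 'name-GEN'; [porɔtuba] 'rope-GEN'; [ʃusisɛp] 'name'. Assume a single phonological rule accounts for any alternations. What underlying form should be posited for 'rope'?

/porɔtub/

The stem for 'rope' ends in [p] in [porɔtup] but [b] in [porɔtuba].
The stem 'eye' ([xokimop], [xokimopa]) shows [p] unchanged in both environments, so [p] cannot be basic with [b] derived before the GEN suffix.
The underlying segment must be /b/; voiced obstruents become voiceless word-finally, yielding [p] there.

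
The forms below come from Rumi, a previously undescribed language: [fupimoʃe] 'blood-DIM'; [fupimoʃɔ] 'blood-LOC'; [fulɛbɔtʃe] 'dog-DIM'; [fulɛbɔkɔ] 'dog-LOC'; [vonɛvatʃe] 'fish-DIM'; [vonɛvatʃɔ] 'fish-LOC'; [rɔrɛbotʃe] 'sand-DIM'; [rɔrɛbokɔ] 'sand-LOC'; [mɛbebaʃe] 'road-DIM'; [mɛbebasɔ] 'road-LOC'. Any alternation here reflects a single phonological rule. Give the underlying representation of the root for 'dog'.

/fulɛbɔk/

In [fulɛbɔtʃe] and [fulɛbɔkɔ] the final segment of 'dog' alternates: [tʃ] ~ [k].
The stem 'fish' ([vonɛvatʃe], [vonɛvatʃɔ]) shows [tʃ] unchanged in both environments, so [tʃ] cannot be basic with [k] derived before the LOC suffix.
The alternation reflects palatalization before a front vowel: /k/ and /s/ become palato-alveolar [tʃ] and [ʃ] before a front vowel. /k/ is underlying.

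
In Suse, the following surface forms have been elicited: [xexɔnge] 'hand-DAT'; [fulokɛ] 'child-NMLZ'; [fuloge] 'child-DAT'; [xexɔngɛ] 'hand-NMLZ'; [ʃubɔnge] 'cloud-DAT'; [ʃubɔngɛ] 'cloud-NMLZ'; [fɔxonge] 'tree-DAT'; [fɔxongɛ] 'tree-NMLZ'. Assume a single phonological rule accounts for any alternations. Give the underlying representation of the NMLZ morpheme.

The NMLZ suffix surfaces as [-gɛ] and [-kɛ], depending on the final segment of the stem.
By contrast the DAT suffix keeps its initial [g] throughout — that segment must be underlying.
The NMLZ suffix is therefore /-kɛ/ underlyingly, with post-nasal voicing: voiceless stops become voiced after a nasal.

/-kɛ/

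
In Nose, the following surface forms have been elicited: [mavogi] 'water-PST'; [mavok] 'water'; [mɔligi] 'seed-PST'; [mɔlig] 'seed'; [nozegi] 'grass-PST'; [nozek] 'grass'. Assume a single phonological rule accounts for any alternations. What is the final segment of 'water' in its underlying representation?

The stem for 'water' ends in [g] in [mavogi] but [k] in [mavok].
If /g/ were underlying and a rule turned it into [k] in isolation, 'seed' would also alternate; but it has [g] in both [mɔligi] and [mɔlig].
Therefore /k/ is basic and [g] is derived by intervocalic voicing (voiceless stops become voiced between vowels).

/k/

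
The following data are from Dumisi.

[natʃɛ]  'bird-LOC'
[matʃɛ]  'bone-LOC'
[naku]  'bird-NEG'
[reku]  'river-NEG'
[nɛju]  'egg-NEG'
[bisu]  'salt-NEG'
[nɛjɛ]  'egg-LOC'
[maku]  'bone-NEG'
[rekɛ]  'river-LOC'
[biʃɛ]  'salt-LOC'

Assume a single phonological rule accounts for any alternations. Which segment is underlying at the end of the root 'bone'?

/tʃ/

'bone' shows [tʃ] ~ [k] at the end of the stem ([matʃɛ] vs [maku]).
If /k/ were underlying and a rule turned it into [tʃ] before the LOC suffix, 'river' would also alternate; but it has [k] in both [rekɛ] and [reku].
The underlying segment must be /tʃ/; palato-alveolar /tʃ/ and /ʃ/ become [k] and [s] when no front vowel follows, yielding [k] there.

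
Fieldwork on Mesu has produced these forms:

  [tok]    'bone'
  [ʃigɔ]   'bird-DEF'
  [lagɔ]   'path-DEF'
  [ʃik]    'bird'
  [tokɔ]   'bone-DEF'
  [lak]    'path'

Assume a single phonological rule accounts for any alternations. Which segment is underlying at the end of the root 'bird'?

The root 'bird' surfaces as [ʃik] and [ʃigɔ], with a stem-final [k] ~ [g] alternation.
If /k/ were underlying and a rule turned it into [g] before the DEF suffix, 'bone' would also alternate; but it has [k] in both [tok] and [tokɔ].
So /g/ is underlying, and a rule of word-final obstruent devoicing — voiced obstruents become voiceless word-finally — gives [k].

/g/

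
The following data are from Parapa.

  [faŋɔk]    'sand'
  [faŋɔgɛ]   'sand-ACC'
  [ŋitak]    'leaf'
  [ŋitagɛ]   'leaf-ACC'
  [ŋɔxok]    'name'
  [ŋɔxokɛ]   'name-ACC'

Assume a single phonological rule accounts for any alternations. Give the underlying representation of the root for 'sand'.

/faŋɔg/

In [faŋɔk] and [faŋɔgɛ] the final segment of 'sand' alternates: [k] ~ [g].
Compare 'name', with invariant [k] in [ŋɔxok] and [ŋɔxokɛ]: an analysis with underlying /k/ and a rule producing [g] before the ACC suffix would wrongly predict alternation here too.
The alternation reflects word-final obstruent devoicing: voiced obstruents become voiceless word-finally. /g/ is underlying.
The underlying form of 'sand' is therefore /faŋɔg/.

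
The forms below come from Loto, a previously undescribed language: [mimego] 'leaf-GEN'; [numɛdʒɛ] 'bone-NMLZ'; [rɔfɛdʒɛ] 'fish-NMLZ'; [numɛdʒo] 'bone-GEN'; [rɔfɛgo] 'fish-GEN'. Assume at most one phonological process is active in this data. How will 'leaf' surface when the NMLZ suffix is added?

The stem for 'fish' ends in [dʒ] in [rɔfɛdʒɛ] but [g] in [rɔfɛgo].
The stem 'bone' ([numɛdʒɛ], [numɛdʒo]) shows [dʒ] unchanged in both environments, so [dʒ] cannot be basic with [g] derived before the GEN suffix.
The alternation reflects palatalization before a front vowel: /g/ becomes palato-alveolar [dʒ] before a front vowel. /g/ is underlying.
The one attested form of 'leaf', [mimego], shows underlying /mimeg/. Applying the same rule before a front vowel gives [mimedʒɛ].

[mimedʒɛ]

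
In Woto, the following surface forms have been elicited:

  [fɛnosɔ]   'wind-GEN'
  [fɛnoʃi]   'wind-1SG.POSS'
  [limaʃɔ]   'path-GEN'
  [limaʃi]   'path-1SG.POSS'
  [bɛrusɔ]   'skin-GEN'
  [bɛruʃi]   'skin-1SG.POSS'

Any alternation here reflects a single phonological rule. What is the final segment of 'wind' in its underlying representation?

/s/

In [fɛnosɔ] and [fɛnoʃi] the final segment of 'wind' alternates: [s] ~ [ʃ].
The stem 'path' ([limaʃɔ], [limaʃi]) shows [ʃ] unchanged in both environments, so [ʃ] cannot be basic with [s] derived before the GEN suffix.
Therefore /s/ is basic and [ʃ] is derived by palatalization before a front vowel (/s/ becomes palato-alveolar [ʃ] before a front vowel).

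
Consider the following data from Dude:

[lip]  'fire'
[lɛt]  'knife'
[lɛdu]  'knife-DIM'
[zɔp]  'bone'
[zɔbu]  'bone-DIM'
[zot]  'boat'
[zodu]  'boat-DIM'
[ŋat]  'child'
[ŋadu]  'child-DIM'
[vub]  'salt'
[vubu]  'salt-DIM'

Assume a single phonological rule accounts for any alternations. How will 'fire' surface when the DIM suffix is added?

[libu]

In [zɔp] and [zɔbu] the final segment of 'bone' alternates: [p] ~ [b].
Compare 'salt', with invariant [b] in [vub] and [vubu]: an analysis with underlying /b/ and a rule producing [p] in isolation would wrongly predict alternation here too.
Therefore /p/ is basic and [b] is derived by intervocalic voicing (voiceless stops become voiced between vowels).
The one attested form of 'fire', [lip], shows underlying /lip/. Applying the same rule between vowels gives [libu].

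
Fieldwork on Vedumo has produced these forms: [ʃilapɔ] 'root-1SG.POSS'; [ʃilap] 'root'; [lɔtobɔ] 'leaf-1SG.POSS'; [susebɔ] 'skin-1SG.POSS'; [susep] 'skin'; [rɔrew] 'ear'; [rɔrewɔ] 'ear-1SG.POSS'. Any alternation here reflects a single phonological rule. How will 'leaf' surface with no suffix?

[lɔtop]

In [susebɔ] and [susep] the final segment of 'skin' alternates: [b] ~ [p].
Compare 'root', with invariant [p] in [ʃilapɔ] and [ʃilap]: an analysis with underlying /p/ and a rule producing [b] before the 1SG.POSS suffix would wrongly predict alternation here too.
Therefore /b/ is basic and [p] is derived by word-final obstruent devoicing (voiced obstruents become voiceless word-finally).
The one attested form of 'leaf', [lɔtobɔ], shows underlying /lɔtob/. Applying the same rule word-finally gives [lɔtop].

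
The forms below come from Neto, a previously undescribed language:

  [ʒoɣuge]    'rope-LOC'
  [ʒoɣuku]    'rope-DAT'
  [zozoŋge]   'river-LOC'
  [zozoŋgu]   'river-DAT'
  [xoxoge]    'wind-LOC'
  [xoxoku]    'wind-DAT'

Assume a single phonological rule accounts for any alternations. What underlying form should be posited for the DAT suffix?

The DAT morpheme has two allomorphs, [-gu] and [-ku].
The LOC suffix, which begins with [g], is invariant after every stem; so [g] is not altered by any rule here.
The DAT suffix is therefore /-ku/ underlyingly, with post-nasal voicing: voiceless stops become voiced after a nasal.

/-ku/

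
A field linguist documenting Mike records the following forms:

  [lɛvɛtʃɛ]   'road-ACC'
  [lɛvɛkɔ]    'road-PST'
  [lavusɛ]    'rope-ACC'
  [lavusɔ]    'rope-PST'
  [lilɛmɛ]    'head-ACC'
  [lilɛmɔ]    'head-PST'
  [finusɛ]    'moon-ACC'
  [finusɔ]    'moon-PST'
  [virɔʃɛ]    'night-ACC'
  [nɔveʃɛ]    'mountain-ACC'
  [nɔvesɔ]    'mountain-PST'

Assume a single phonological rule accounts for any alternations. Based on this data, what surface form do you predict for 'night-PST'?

[virɔsɔ]

'mountain' shows [ʃ] ~ [s] at the end of the stem ([nɔveʃɛ] vs [nɔvesɔ]).
If /s/ were underlying and a rule turned it into [ʃ] before the ACC suffix, 'rope' would also alternate; but it has [s] in both [lavusɛ] and [lavusɔ].
The underlying segment must be /ʃ/; palato-alveolar /tʃ/ and /ʃ/ become [k] and [s] when no front vowel follows, yielding [s] there.
The one attested form of 'night', [virɔʃɛ], shows underlying /virɔʃ/. Applying the same rule when no front vowel follows gives [virɔsɔ].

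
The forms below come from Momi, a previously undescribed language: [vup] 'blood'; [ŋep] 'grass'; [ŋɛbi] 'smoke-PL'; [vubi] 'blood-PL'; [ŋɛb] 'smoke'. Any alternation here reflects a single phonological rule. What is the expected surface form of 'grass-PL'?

In [vubi] and [vup] the final segment of 'blood' alternates: [b] ~ [p].
If /b/ were underlying and a rule turned it into [p] in isolation, 'smoke' would also alternate; but it has [b] in both [ŋɛbi] and [ŋɛb].
So /p/ is underlying, and a rule of intervocalic voicing — voiceless stops become voiced between vowels — gives [b].
From [ŋep] the stem 'grass' is /ŋep/; between vowels this yields [ŋebi].

[ŋebi]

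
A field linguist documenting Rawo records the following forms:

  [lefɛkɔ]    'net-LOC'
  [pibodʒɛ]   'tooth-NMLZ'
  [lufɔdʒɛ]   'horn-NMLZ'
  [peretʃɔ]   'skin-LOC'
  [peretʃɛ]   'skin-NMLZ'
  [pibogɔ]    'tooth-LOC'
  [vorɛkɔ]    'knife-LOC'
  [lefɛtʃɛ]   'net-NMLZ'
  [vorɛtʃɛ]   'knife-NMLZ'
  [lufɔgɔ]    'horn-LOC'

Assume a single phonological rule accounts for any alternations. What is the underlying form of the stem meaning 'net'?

/lefɛk/

'net' shows [k] ~ [tʃ] at the end of the stem ([lefɛkɔ] vs [lefɛtʃɛ]).
Compare 'skin', with invariant [tʃ] in [peretʃɔ] and [peretʃɛ]: an analysis with underlying /tʃ/ and a rule producing [k] before the LOC suffix would wrongly predict alternation here too.
So /k/ is underlying, and a rule of palatalization before a front vowel — /k/ and /g/ become palato-alveolar [tʃ] and [dʒ] before a front vowel — gives [tʃ].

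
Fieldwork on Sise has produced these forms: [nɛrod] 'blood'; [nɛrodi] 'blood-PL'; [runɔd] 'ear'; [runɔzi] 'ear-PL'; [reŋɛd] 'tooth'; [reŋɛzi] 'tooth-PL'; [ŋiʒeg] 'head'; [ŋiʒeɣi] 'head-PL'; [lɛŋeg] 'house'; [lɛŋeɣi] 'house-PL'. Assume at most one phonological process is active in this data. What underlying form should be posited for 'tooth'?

/reŋɛz/

'tooth' shows [d] ~ [z] at the end of the stem ([reŋɛd] vs [reŋɛzi]).
But 'blood' keeps [d] in both environments ([nɛrod], [nɛrodi]), so there is no rule changing /d/ to [z] before the PL suffix.
So /z/ is underlying, and a rule of word-final hardening — voiced fricatives become stops word-finally — gives [d].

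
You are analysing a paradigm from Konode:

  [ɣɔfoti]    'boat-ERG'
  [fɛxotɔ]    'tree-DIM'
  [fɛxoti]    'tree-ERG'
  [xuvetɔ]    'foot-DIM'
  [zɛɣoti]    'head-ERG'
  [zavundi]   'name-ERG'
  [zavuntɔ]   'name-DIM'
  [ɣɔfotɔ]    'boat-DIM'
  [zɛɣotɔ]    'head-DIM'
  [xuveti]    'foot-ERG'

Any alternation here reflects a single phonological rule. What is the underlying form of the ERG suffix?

The ERG morpheme has two allomorphs, [-di] and [-ti].
By contrast the DIM suffix keeps its initial [t] throughout — that segment must be underlying.
The ERG suffix is therefore /-di/ underlyingly, with post-vocalic devoicing: voiced stops become voiceless after a vowel.

/-di/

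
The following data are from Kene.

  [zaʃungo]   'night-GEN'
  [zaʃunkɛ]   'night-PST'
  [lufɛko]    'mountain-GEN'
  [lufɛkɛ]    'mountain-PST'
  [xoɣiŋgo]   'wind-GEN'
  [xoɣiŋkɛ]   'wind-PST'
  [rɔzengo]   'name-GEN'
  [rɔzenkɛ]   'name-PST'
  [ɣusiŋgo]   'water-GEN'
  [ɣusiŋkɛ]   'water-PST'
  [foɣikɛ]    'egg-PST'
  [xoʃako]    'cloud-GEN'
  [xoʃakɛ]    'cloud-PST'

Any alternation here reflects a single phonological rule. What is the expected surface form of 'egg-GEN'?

The GEN suffix surfaces as [-go] and [-ko], depending on the final segment of the stem.
The PST suffix, which begins with [k], is invariant after every stem; so [k] is not altered by any rule here.
The GEN suffix is therefore /-go/ underlyingly, with post-vocalic devoicing: voiced stops become voiceless after a vowel.
After 'egg', which ends in a vowel, the suffix surfaces as [-ko], giving [foɣiko].

[foɣiko]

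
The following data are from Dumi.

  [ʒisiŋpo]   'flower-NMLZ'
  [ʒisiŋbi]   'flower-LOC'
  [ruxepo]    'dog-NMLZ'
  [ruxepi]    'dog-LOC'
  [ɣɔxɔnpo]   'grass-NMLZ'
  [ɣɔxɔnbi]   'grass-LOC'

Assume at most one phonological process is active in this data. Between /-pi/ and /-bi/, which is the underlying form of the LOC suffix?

/-bi/

The LOC suffix surfaces as [-bi] and [-pi], depending on the final segment of the stem.
By contrast the NMLZ suffix keeps its initial [p] throughout — that segment must be underlying.
So the underlying form is /-bi/, and voiced stops become voiceless after a vowel.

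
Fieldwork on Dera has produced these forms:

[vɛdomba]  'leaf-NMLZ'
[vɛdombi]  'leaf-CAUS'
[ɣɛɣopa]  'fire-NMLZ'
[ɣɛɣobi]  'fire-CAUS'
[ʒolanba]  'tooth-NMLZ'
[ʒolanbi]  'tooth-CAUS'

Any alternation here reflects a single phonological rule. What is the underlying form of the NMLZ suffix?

/-pa/

The NMLZ suffix surfaces as [-ba] and [-pa], depending on the final segment of the stem.
By contrast the CAUS suffix keeps its initial [b] throughout — that segment must be underlying.
So the underlying form is /-pa/, and voiceless stops become voiced after a nasal.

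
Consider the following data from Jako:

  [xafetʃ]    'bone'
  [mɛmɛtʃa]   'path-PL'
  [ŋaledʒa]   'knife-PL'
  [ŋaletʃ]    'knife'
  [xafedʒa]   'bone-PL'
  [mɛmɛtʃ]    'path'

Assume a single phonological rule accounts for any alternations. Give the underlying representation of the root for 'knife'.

/ŋaledʒ/

The stem for 'knife' ends in [dʒ] in [ŋaledʒa] but [tʃ] in [ŋaletʃ].
But 'path' keeps [tʃ] in both environments ([mɛmɛtʃa], [mɛmɛtʃ]), so there is no rule changing /tʃ/ to [dʒ] before the PL suffix.
The underlying segment must be /dʒ/; voiced obstruents become voiceless word-finally, yielding [tʃ] there.
Hence 'knife' is /ŋaledʒ/ underlyingly.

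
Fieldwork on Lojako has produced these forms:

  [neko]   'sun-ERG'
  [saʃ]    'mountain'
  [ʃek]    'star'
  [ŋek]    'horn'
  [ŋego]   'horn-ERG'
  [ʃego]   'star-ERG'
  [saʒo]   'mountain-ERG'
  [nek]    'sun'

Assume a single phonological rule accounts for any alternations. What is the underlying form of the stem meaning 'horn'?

The stem for 'horn' ends in [g] in [ŋego] but [k] in [ŋek].
If /k/ were underlying and a rule turned it into [g] before the ERG suffix, 'sun' would also alternate; but it has [k] in both [neko] and [nek].
Therefore /g/ is basic and [k] is derived by word-final obstruent devoicing (voiced obstruents become voiceless word-finally).

/ŋeg/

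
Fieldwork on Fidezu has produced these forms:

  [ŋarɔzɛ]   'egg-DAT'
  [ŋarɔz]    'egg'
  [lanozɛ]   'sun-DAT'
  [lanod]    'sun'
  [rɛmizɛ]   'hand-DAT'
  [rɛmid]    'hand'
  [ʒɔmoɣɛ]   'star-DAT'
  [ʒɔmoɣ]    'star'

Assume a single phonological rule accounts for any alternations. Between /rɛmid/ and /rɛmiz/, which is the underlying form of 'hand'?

/rɛmid/

The root 'hand' surfaces as [rɛmizɛ] and [rɛmid], with a stem-final [z] ~ [d] alternation.
If /z/ were underlying and a rule turned it into [d] in isolation, 'egg' would also alternate; but it has [z] in both [ŋarɔzɛ] and [ŋarɔz].
So /d/ is underlying, and a rule of intervocalic spirantization — voiced stops become fricatives between vowels — gives [z].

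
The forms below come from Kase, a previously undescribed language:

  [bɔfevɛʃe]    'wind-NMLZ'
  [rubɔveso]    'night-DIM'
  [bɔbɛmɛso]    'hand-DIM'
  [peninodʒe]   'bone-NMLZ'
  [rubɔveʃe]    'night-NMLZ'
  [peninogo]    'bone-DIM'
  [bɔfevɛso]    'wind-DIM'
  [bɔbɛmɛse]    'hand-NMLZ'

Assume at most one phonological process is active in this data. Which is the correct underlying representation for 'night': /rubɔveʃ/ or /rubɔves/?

/rubɔveʃ/

'night' shows [s] ~ [ʃ] at the end of the stem ([rubɔveso] vs [rubɔveʃe]).
Compare 'hand', with invariant [s] in [bɔbɛmɛso] and [bɔbɛmɛse]: an analysis with underlying /s/ and a rule producing [ʃ] before the NMLZ suffix would wrongly predict alternation here too.
Therefore /ʃ/ is basic and [s] is derived by depalatalization (palato-alveolar /dʒ/ and /ʃ/ become [g] and [s] when no front vowel follows).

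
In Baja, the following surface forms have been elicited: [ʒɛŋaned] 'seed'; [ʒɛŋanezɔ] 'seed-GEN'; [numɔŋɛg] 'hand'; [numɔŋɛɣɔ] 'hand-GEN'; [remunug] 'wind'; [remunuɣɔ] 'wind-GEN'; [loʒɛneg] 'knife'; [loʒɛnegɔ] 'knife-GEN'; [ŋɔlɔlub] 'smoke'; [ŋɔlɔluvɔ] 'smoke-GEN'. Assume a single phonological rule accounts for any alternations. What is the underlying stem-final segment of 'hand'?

In [numɔŋɛg] and [numɔŋɛɣɔ] the final segment of 'hand' alternates: [g] ~ [ɣ].
But 'knife' keeps [g] in both environments ([loʒɛneg], [loʒɛnegɔ]), so there is no rule changing /g/ to [ɣ] before the GEN suffix.
So /ɣ/ is underlying, and a rule of word-final hardening — voiced fricatives become stops word-finally — gives [g].

/ɣ/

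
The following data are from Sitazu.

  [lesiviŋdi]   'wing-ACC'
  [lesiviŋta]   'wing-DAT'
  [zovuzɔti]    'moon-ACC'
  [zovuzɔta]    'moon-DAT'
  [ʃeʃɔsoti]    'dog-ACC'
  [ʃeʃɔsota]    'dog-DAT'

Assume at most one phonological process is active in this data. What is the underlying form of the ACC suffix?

/-di/

The ACC suffix surfaces as [-di] and [-ti], depending on the final segment of the stem.
By contrast the DAT suffix keeps its initial [t] throughout — that segment must be underlying.
The ACC suffix is therefore /-di/ underlyingly, with post-vocalic devoicing: voiced stops become voiceless after a vowel.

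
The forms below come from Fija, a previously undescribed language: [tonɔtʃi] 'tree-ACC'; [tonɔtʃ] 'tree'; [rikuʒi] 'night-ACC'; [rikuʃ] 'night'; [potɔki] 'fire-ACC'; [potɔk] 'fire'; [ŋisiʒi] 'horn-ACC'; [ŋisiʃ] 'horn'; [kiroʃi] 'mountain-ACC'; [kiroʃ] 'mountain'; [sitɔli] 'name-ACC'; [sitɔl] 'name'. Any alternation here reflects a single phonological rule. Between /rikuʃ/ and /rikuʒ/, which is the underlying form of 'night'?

The root 'night' surfaces as [rikuʒi] and [rikuʃ], with a stem-final [ʒ] ~ [ʃ] alternation.
If /ʃ/ were underlying and a rule turned it into [ʒ] before the ACC suffix, 'mountain' would also alternate; but it has [ʃ] in both [kiroʃi] and [kiroʃ].
Therefore /ʒ/ is basic and [ʃ] is derived by word-final obstruent devoicing (voiced obstruents become voiceless word-finally).

/rikuʒ/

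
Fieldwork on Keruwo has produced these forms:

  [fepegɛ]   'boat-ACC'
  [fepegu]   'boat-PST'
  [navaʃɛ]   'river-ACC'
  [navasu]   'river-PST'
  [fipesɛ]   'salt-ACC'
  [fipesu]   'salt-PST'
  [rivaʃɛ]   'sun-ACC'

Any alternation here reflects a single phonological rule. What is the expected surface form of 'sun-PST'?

[rivasu]

In [navaʃɛ] and [navasu] the final segment of 'river' alternates: [ʃ] ~ [s].
Compare 'salt', with invariant [s] in [fipesɛ] and [fipesu]: an analysis with underlying /s/ and a rule producing [ʃ] before the ACC suffix would wrongly predict alternation here too.
So /ʃ/ is underlying, and a rule of depalatalization — palato-alveolar /ʃ/ becomes [s] when no front vowel follows — gives [s].
From [rivaʃɛ] the stem 'sun' is /rivaʃ/; when no front vowel follows this yields [rivasu].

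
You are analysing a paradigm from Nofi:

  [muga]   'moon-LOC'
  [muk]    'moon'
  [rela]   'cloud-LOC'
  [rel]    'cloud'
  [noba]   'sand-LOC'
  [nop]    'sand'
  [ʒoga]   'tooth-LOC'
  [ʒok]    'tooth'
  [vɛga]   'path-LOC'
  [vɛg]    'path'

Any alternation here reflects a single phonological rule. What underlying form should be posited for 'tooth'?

In [ʒoga] and [ʒok] the final segment of 'tooth' alternates: [g] ~ [k].
But 'path' keeps [g] in both environments ([vɛga], [vɛg]), so there is no rule changing /g/ to [k] in isolation.
The alternation reflects intervocalic voicing: voiceless stops become voiced between vowels. /k/ is underlying.

/ʒok/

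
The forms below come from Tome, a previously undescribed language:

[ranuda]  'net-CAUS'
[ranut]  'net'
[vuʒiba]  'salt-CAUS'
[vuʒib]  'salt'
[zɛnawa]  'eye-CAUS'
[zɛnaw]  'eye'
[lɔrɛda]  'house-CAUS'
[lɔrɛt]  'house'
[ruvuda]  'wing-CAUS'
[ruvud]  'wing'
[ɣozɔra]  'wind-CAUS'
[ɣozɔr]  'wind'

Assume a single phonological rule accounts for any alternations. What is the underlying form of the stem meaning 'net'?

/ranut/

In [ranuda] and [ranut] the final segment of 'net' alternates: [d] ~ [t].
But 'wing' keeps [d] in both environments ([ruvuda], [ruvud]), so there is no rule changing /d/ to [t] in isolation.
The underlying segment must be /t/; voiceless stops become voiced between vowels, yielding [d] there.
The underlying form of 'net' is therefore /ranut/.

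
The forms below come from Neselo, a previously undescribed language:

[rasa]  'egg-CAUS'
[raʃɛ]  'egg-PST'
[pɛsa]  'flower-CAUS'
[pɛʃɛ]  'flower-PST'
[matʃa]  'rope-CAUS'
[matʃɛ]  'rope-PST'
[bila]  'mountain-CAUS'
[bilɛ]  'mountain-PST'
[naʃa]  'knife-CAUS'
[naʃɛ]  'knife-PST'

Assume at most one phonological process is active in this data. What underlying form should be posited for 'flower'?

/pɛs/

In [pɛsa] and [pɛʃɛ] the final segment of 'flower' alternates: [s] ~ [ʃ].
If /ʃ/ were underlying and a rule turned it into [s] before the CAUS suffix, 'knife' would also alternate; but it has [ʃ] in both [naʃa] and [naʃɛ].
The alternation reflects palatalization before a front vowel: /s/ becomes palato-alveolar [ʃ] before a front vowel. /s/ is underlying.
Hence 'flower' is /pɛs/ underlyingly.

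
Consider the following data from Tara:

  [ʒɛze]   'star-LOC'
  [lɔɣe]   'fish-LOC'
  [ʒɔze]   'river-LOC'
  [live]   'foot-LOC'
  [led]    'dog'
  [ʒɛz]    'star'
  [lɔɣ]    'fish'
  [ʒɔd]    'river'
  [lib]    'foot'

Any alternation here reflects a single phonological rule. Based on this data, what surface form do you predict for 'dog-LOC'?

The stem for 'river' ends in [z] in [ʒɔze] but [d] in [ʒɔd].
Compare 'star', with invariant [z] in [ʒɛze] and [ʒɛz]: an analysis with underlying /z/ and a rule producing [d] in isolation would wrongly predict alternation here too.
The underlying segment must be /d/; voiced stops become fricatives between vowels, yielding [z] there.
The one attested form of 'dog', [led], shows underlying /led/. Applying the same rule between vowels gives [leze].

[leze]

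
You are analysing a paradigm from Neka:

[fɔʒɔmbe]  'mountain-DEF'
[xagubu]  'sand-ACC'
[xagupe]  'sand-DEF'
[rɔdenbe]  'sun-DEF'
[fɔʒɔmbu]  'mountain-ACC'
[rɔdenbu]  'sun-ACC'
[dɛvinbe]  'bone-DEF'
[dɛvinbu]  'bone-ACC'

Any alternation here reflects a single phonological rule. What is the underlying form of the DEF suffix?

The DEF morpheme has two allomorphs, [-be] and [-pe].
By contrast the ACC suffix keeps its initial [b] throughout — that segment must be underlying.
So the underlying form is /-pe/, and voiceless stops become voiced after a nasal.

/-pe/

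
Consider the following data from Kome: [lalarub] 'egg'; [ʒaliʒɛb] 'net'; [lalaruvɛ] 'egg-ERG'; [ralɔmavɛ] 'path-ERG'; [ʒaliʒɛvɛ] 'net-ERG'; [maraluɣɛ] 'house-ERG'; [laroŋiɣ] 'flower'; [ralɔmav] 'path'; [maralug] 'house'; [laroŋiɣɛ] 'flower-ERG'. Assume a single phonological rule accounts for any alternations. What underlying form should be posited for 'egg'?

The stem for 'egg' ends in [v] in [lalaruvɛ] but [b] in [lalarub].
Compare 'path', with invariant [v] in [ralɔmavɛ] and [ralɔmav]: an analysis with underlying /v/ and a rule producing [b] in isolation would wrongly predict alternation here too.
The underlying segment must be /b/; voiced stops become fricatives between vowels, yielding [v] there.
So 'egg' = /lalarub/.

/lalarub/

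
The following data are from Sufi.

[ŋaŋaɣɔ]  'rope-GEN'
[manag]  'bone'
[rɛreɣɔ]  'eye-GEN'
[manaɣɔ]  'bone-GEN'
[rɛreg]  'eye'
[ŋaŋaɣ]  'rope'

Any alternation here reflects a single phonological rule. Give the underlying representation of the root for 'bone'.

/manag/

The stem for 'bone' ends in [g] in [manag] but [ɣ] in [manaɣɔ].
But 'rope' keeps [ɣ] in both environments ([ŋaŋaɣ], [ŋaŋaɣɔ]), so there is no rule changing /ɣ/ to [g] in isolation.
So /g/ is underlying, and a rule of intervocalic spirantization — voiced stops become fricatives between vowels — gives [ɣ].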